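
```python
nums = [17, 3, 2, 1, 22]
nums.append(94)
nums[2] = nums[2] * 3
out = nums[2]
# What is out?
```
Trace:
  nums=[17, 3, 2, 1, 22]
  nums=[17, 3, 2, 1, 22, 94]
  nums=[17, 3, 6, 1, 22, 94]
  nums=[17, 3, 6, 1, 22, 94], out=6

Final answer: 6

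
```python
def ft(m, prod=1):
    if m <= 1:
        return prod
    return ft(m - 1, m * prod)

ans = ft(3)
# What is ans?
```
Call trace:
ft(m=3, prod=1)
  ft(m=2, prod=3)
    ft(m=1, prod=6)
    -> return 6
  -> return 6
-> return 6

Final answer: 6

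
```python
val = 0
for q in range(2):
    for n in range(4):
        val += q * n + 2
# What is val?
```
Trace:
  val=0
  val=2, q=0, n=0
  val=4, q=0, n=1
  val=6, q=0, n=2
  val=8, q=0, n=3
  val=10, q=1, n=0
  val=13, q=1, n=1
  val=17, q=1, n=2
  val=22, q=1, n=3

Final answer: 22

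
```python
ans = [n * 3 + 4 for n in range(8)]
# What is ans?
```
Trace:
  n=0
  n=1
  n=2
  n=3
  n=4
  n=5
  n=6
  n=7
  ans=[4, 7, 10, 13, 16, 19, 22, 25]

Final answer: [4, 7, 10, 13, 16, 19, 22, 25]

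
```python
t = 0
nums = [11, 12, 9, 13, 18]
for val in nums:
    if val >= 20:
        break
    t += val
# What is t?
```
Trace:
  t=0
  t=11, val=11
  t=23, val=12
  t=32, val=9
  t=45, val=13
  t=63, val=18

Final answer: 63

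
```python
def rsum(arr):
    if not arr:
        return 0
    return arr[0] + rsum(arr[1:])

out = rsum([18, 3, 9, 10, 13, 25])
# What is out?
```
Call trace:
rsum(arr=[18, 3, 9, 10, 13, 25])
  rsum(arr=[3, 9, 10, 13, 25])
    rsum(arr=[9, 10, 13, 25])
      rsum(arr=[10, 13, 25])
        rsum(arr=[13, 25])
          rsum(arr=[25])
            rsum(arr=[])
            -> return 0
          -> return 25
        -> return 38
      -> return 48
    -> return 57
  -> return 60
-> return 78

Final answer: 78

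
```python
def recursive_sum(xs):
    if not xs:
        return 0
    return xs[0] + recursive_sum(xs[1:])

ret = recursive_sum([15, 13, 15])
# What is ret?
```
Call trace:
recursive_sum(xs=[15, 13, 15])
  recursive_sum(xs=[13, 15])
    recursive_sum(xs=[15])
      recursive_sum(xs=[])
      -> return 0
    -> return 15
  -> return 28
-> return 43

Final answer: 43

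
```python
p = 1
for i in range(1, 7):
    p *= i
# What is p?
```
Trace:
  p=1
  p=1, i=1
  p=2, i=2
  p=6, i=3
  p=24, i=4
  p=120, i=5
  p=720, i=6

Final answer: 720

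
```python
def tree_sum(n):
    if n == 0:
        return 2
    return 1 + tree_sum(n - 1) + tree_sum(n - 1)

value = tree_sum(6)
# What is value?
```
Call trace (a repeated sub-call is expanded the first time; later identical calls just restate its return value):
tree_sum(n=6)
  tree_sum(n=5)
    tree_sum(n=4)
      tree_sum(n=3)
        tree_sum(n=2)
          tree_sum(n=1)
            tree_sum(n=0)
            -> return 2
            tree_sum(n=0)
            -> return 2
          -> return 5
          tree_sum(n=1) -> return 5  (same call as traced above)
        -> return 11
        tree_sum(n=2) -> return 11  (same call as traced above)
      -> return 23
      tree_sum(n=3) -> return 23  (same call as traced above)
    -> return 47
    tree_sum(n=4) -> return 47  (same call as traced above)
  -> return 95
  tree_sum(n=5) -> return 95  (same call as traced above)
-> return 191

Final answer: 191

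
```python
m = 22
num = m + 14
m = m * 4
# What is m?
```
Trace:
  m=22
  m=22, num=36
  m=88, num=36

Final answer: 88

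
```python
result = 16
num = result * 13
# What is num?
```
Trace:
  result=16
  result=16, num=208

Final answer: 208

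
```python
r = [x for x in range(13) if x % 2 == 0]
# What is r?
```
Trace:
  x=0
  x=1
  x=2
  x=3
  x=4
  x=5
  x=6
  x=7
  x=8
  x=9
  x=10
  x=11
  x=12
  r=[0, 2, 4, 6, 8, 10, 12]

Final answer: [0, 2, 4, 6, 8, 10, 12]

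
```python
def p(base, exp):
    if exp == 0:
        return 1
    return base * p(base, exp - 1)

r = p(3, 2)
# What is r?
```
Call trace:
p(base=3, exp=2)
  p(base=3, exp=1)
    p(base=3, exp=0)
    -> return 1
  -> return 3
-> return 9

Final answer: 9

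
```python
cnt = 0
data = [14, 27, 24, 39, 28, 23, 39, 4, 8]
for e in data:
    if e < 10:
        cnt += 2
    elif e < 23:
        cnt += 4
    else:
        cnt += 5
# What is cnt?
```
Trace:
  cnt=0
  cnt=4, e=14
  cnt=9, e=27
  cnt=14, e=24
  cnt=19, e=39
  cnt=24, e=28
  cnt=29, e=23
  cnt=34, e=39
  cnt=36, e=4
  cnt=38, e=8

Final answer: 38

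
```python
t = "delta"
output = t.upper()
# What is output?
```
Trace:
  t='delta'
  t='delta', output='DELTA'

Final answer: 'DELTA'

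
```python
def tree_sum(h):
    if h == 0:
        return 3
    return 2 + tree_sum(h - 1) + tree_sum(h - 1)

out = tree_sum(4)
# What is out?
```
Call trace (a repeated sub-call is expanded the first time; later identical calls just restate its return value):
tree_sum(h=4)
  tree_sum(h=3)
    tree_sum(h=2)
      tree_sum(h=1)
        tree_sum(h=0)
        -> return 3
        tree_sum(h=0)
        -> return 3
      -> return 8
      tree_sum(h=1) -> return 8  (same call as traced above)
    -> return 18
    tree_sum(h=2) -> return 18  (same call as traced above)
  -> return 38
  tree_sum(h=3) -> return 38  (same call as traced above)
-> return 78

Final answer: 78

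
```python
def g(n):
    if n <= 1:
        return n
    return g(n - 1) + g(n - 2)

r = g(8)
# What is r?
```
Call trace (a repeated sub-call is expanded the first time; later identical calls just restate its return value):
g(n=8)
  g(n=7)
    g(n=6)
      g(n=5)
        g(n=4)
          g(n=3)
            g(n=2)
              g(n=1)
              -> return 1
              g(n=0)
              -> return 0
            -> return 1
            g(n=1)
            -> return 1
          -> return 2
          g(n=2) -> return 1  (same call as traced above)
        -> return 3
        g(n=3) -> return 2  (same call as traced above)
      -> return 5
      g(n=4) -> return 3  (same call as traced above)
    -> return 8
    g(n=5) -> return 5  (same call as traced above)
  -> return 13
  g(n=6) -> return 8  (same call as traced above)
-> return 21

Final answer: 21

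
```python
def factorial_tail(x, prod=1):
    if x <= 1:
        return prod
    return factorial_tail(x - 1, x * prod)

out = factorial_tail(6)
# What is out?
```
Call trace:
factorial_tail(x=6, prod=1)
  factorial_tail(x=5, prod=6)
    factorial_tail(x=4, prod=30)
      factorial_tail(x=3, prod=120)
        factorial_tail(x=2, prod=360)
          factorial_tail(x=1, prod=720)
          -> return 720
        -> return 720
      -> return 720
    -> return 720
  -> return 720
-> return 720

Final answer: 720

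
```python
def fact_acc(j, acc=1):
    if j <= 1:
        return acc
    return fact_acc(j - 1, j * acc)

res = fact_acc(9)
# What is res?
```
Call trace:
fact_acc(j=9, acc=1)
  fact_acc(j=8, acc=9)
    fact_acc(j=7, acc=72)
      fact_acc(j=6, acc=504)
        fact_acc(j=5, acc=3024)
          fact_acc(j=4, acc=15120)
            fact_acc(j=3, acc=60480)
              fact_acc(j=2, acc=181440)
                fact_acc(j=1, acc=362880)
                -> return 362880
              -> return 362880
            -> return 362880
          -> return 362880
        -> return 362880
      -> return 362880
    -> return 362880
  -> return 362880
-> return 362880

Final answer: 362880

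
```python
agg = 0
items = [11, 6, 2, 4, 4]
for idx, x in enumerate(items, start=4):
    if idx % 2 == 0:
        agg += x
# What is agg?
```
Trace:
  agg=0
  agg=11, idx=4, x=11
  agg=11, idx=5, x=6
  agg=13, idx=6, x=2
  agg=13, idx=7, x=4
  agg=17, idx=8, x=4

Final answer: 17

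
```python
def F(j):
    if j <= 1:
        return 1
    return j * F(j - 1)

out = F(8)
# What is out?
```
Call trace:
F(j=8)
  F(j=7)
    F(j=6)
      F(j=5)
        F(j=4)
          F(j=3)
            F(j=2)
              F(j=1)
              -> return 1
            -> return 2
          -> return 6
        -> return 24
      -> return 120
    -> return 720
  -> return 5040
-> return 40320

Final answer: 40320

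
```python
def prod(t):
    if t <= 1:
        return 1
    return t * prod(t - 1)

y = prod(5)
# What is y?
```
Call trace:
prod(t=5)
  prod(t=4)
    prod(t=3)
      prod(t=2)
        prod(t=1)
        -> return 1
      -> return 2
    -> return 6
  -> return 24
-> return 120

Final answer: 120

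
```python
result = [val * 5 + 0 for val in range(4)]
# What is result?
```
Trace:
  val=0
  val=1
  val=2
  val=3
  result=[0, 5, 10, 15]

Final answer: [0, 5, 10, 15]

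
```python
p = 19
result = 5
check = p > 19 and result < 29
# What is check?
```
Trace:
  p=19
  p=19, result=5
  p=19, result=5, check=False

Final answer: False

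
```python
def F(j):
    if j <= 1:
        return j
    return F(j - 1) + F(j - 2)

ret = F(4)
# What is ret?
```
Call trace (a repeated sub-call is expanded the first time; later identical calls just restate its return value):
F(j=4)
  F(j=3)
    F(j=2)
      F(j=1)
      -> return 1
      F(j=0)
      -> return 0
    -> return 1
    F(j=1)
    -> return 1
  -> return 2
  F(j=2) -> return 1  (same call as traced above)
-> return 3

Final answer: 3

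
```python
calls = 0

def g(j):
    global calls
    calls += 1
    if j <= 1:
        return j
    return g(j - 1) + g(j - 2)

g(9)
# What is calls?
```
Call trace (a repeated sub-call is expanded the first time; later identical calls just restate its return value):
g(j=9)
  g(j=8)
    g(j=7)
      g(j=6)
        g(j=5)
          g(j=4)
            g(j=3)
              g(j=2)
                g(j=1)
                -> return 1
                g(j=0)
                -> return 0
              -> return 1
              g(j=1)
              -> return 1
            -> return 2
            g(j=2) -> return 1  (same call as traced above)
          -> return 3
          g(j=3) -> return 2  (same call as traced above)
        -> return 5
        g(j=4) -> return 3  (same call as traced above)
      -> return 8
      g(j=5) -> return 5  (same call as traced above)
    -> return 13
    g(j=6) -> return 8  (same call as traced above)
  -> return 21
  g(j=7) -> return 13  (same call as traced above)
-> return 34

calls is incremented once per call, so count the calls in each subtree. Let C(j) = number of calls made by g(j).
C(0) = C(1) = 1 (base case, no recursion); C(j) = 1 + C(j - 1) + C(j - 2) otherwise.
C(2) = 1 + C(1) + C(0) = 1 + 1 + 1 = 3
C(3) = 1 + C(2) + C(1) = 1 + 3 + 1 = 5
C(4) = 1 + C(3) + C(2) = 1 + 5 + 3 = 9
C(5) = 1 + C(4) + C(3) = 1 + 9 + 5 = 15
C(6) = 1 + C(5) + C(4) = 1 + 15 + 9 = 25
C(7) = 1 + C(6) + C(5) = 1 + 25 + 15 = 41
C(8) = 1 + C(7) + C(6) = 1 + 41 + 25 = 67
C(9) = 1 + C(8) + C(7) = 1 + 67 + 41 = 109
calls = C(9) = 109

Final answer: 109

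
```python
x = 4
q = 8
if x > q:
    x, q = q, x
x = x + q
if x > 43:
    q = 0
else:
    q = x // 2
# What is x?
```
Trace:
  x=4
  x=4, q=8
  x=4, q=8
  x=12, q=8
  x=12, q=6

Final answer: 12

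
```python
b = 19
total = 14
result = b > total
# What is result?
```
Trace:
  b=19
  b=19, total=14
  b=19, total=14, result=True

Final answer: True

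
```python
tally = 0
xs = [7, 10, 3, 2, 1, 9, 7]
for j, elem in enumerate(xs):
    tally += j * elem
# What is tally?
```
Trace:
  tally=0
  tally=0, j=0, elem=7
  tally=10, j=1, elem=10
  tally=16, j=2, elem=3
  tally=22, j=3, elem=2
  tally=26, j=4, elem=1
  tally=71, j=5, elem=9
  tally=113, j=6, elem=7

Final answer: 113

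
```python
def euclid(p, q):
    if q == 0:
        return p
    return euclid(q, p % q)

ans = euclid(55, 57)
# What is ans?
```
Call trace:
euclid(p=55, q=57)
  euclid(p=57, q=55)
    euclid(p=55, q=2)
      euclid(p=2, q=1)
        euclid(p=1, q=0)
        -> return 1
      -> return 1
    -> return 1
  -> return 1
-> return 1

Final answer: 1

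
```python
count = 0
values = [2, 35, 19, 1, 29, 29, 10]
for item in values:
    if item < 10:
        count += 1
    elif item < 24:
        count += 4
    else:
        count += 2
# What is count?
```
Trace:
  count=0
  count=1, item=2
  count=3, item=35
  count=7, item=19
  count=8, item=1
  count=10, item=29
  count=12, item=29
  count=16, item=10

Final answer: 16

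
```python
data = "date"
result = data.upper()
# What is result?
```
Trace:
  data='date'
  data='date', result='DATE'

Final answer: 'DATE'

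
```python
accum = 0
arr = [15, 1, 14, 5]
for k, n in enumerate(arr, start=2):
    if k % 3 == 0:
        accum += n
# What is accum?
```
Trace:
  accum=0
  accum=0, k=2, n=15
  accum=1, k=3, n=1
  accum=1, k=4, n=14
  accum=1, k=5, n=5

Final answer: 1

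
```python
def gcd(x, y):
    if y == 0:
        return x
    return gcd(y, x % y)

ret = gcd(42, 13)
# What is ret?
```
Call trace:
gcd(x=42, y=13)
  gcd(x=13, y=3)
    gcd(x=3, y=1)
      gcd(x=1, y=0)
      -> return 1
    -> return 1
  -> return 1
-> return 1

Final answer: 1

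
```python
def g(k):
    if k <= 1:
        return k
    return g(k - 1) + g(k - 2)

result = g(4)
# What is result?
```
Call trace (a repeated sub-call is expanded the first time; later identical calls just restate its return value):
g(k=4)
  g(k=3)
    g(k=2)
      g(k=1)
      -> return 1
      g(k=0)
      -> return 0
    -> return 1
    g(k=1)
    -> return 1
  -> return 2
  g(k=2) -> return 1  (same call as traced above)
-> return 3

Final answer: 3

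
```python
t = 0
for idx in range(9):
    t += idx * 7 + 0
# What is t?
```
Trace:
  t=0
  t=0, idx=0
  t=7, idx=1
  t=21, idx=2
  t=42, idx=3
  t=70, idx=4
  t=105, idx=5
  t=147, idx=6
  t=196, idx=7
  t=252, idx=8

Final answer: 252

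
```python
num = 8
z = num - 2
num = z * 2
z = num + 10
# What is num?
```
Trace:
  num=8
  num=8, z=6
  num=12, z=6
  num=12, z=22

Final answer: 12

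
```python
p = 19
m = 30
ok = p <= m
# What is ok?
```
Trace:
  p=19
  p=19, m=30
  p=19, m=30, ok=True

Final answer: True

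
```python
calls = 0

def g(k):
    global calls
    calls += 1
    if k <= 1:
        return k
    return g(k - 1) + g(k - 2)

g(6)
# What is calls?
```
Call trace (a repeated sub-call is expanded the first time; later identical calls just restate its return value):
g(k=6)
  g(k=5)
    g(k=4)
      g(k=3)
        g(k=2)
          g(k=1)
          -> return 1
          g(k=0)
          -> return 0
        -> return 1
        g(k=1)
        -> return 1
      -> return 2
      g(k=2) -> return 1  (same call as traced above)
    -> return 3
    g(k=3) -> return 2  (same call as traced above)
  -> return 5
  g(k=4) -> return 3  (same call as traced above)
-> return 8

calls is incremented once per call, so count the calls in each subtree. Let C(k) = number of calls made by g(k).
C(0) = C(1) = 1 (base case, no recursion); C(k) = 1 + C(k - 1) + C(k - 2) otherwise.
C(2) = 1 + C(1) + C(0) = 1 + 1 + 1 = 3
C(3) = 1 + C(2) + C(1) = 1 + 3 + 1 = 5
C(4) = 1 + C(3) + C(2) = 1 + 5 + 3 = 9
C(5) = 1 + C(4) + C(3) = 1 + 9 + 5 = 15
C(6) = 1 + C(5) + C(4) = 1 + 15 + 9 = 25
calls = C(6) = 25

Final answer: 25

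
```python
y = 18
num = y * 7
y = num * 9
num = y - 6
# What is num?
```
Trace:
  y=18
  y=18, num=126
  y=1134, num=126
  y=1134, num=1128

Final answer: 1128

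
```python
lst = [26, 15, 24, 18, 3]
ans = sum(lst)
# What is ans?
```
Trace:
  lst=[26, 15, 24, 18, 3]
  lst=[26, 15, 24, 18, 3], ans=86

Final answer: 86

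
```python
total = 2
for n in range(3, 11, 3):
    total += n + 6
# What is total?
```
Trace:
  total=2
  total=11, n=3
  total=23, n=6
  total=38, n=9

Final answer: 38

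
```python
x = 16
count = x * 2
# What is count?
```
Trace:
  x=16
  x=16, count=32

Final answer: 32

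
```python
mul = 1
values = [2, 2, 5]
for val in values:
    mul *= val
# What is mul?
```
Trace:
  mul=1
  mul=2, val=2
  mul=4, val=2
  mul=20, val=5

Final answer: 20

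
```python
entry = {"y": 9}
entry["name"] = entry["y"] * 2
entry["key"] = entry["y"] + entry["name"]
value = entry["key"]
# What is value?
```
Trace:
  entry={'y': 9}
  entry={'y': 9, 'name': 18}
  entry={'y': 9, 'name': 18, 'key': 27}
  entry={'y': 9, 'name': 18, 'key': 27}, value=27

Final answer: 27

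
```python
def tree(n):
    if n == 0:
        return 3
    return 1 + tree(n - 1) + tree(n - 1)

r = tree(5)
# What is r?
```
Call trace (a repeated sub-call is expanded the first time; later identical calls just restate its return value):
tree(n=5)
  tree(n=4)
    tree(n=3)
      tree(n=2)
        tree(n=1)
          tree(n=0)
          -> return 3
          tree(n=0)
          -> return 3
        -> return 7
        tree(n=1) -> return 7  (same call as traced above)
      -> return 15
      tree(n=2) -> return 15  (same call as traced above)
    -> return 31
    tree(n=3) -> return 31  (same call as traced above)
  -> return 63
  tree(n=4) -> return 63  (same call as traced above)
-> return 127

Final answer: 127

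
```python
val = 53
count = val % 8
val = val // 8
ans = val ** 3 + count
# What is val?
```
Trace:
  val=53
  val=53, count=5
  val=6, count=5
  val=6, count=5, ans=221

Final answer: 6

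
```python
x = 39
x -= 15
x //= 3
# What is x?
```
Trace:
  x=39
  x=24
  x=8

Final answer: 8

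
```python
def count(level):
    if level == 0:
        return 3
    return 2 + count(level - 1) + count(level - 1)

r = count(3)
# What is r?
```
Call trace (a repeated sub-call is expanded the first time; later identical calls just restate its return value):
count(level=3)
  count(level=2)
    count(level=1)
      count(level=0)
      -> return 3
      count(level=0)
      -> return 3
    -> return 8
    count(level=1) -> return 8  (same call as traced above)
  -> return 18
  count(level=2) -> return 18  (same call as traced above)
-> return 38

Final answer: 38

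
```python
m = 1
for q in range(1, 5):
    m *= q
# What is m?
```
Trace:
  m=1
  m=1, q=1
  m=2, q=2
  m=6, q=3
  m=24, q=4

Final answer: 24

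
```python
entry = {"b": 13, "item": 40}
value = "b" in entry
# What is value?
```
Trace:
  entry={'b': 13, 'item': 40}
  entry={'b': 13, 'item': 40}, value=True

Final answer: True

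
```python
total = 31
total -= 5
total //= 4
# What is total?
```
Trace:
  total=31
  total=26
  total=6

Final answer: 6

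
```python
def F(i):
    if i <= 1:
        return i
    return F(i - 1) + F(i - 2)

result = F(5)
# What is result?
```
Call trace (a repeated sub-call is expanded the first time; later identical calls just restate its return value):
F(i=5)
  F(i=4)
    F(i=3)
      F(i=2)
        F(i=1)
        -> return 1
        F(i=0)
        -> return 0
      -> return 1
      F(i=1)
      -> return 1
    -> return 2
    F(i=2) -> return 1  (same call as traced above)
  -> return 3
  F(i=3) -> return 2  (same call as traced above)
-> return 5

Final answer: 5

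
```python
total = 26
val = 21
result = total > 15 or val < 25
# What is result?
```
Trace:
  total=26
  total=26, val=21
  total=26, val=21, result=True

Final answer: True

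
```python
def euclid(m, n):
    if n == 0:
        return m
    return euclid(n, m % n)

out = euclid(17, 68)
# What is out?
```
Call trace:
euclid(m=17, n=68)
  euclid(m=68, n=17)
    euclid(m=17, n=0)
    -> return 17
  -> return 17
-> return 17

Final answer: 17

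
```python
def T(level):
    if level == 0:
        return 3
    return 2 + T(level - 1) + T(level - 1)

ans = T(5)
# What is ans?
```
Call trace (a repeated sub-call is expanded the first time; later identical calls just restate its return value):
T(level=5)
  T(level=4)
    T(level=3)
      T(level=2)
        T(level=1)
          T(level=0)
          -> return 3
          T(level=0)
          -> return 3
        -> return 8
        T(level=1) -> return 8  (same call as traced above)
      -> return 18
      T(level=2) -> return 18  (same call as traced above)
    -> return 38
    T(level=3) -> return 38  (same call as traced above)
  -> return 78
  T(level=4) -> return 78  (same call as traced above)
-> return 158

Final answer: 158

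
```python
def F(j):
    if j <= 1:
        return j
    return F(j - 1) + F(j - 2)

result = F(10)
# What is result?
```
Call trace (a repeated sub-call is expanded the first time; later identical calls just restate its return value):
F(j=10)
  F(j=9)
    F(j=8)
      F(j=7)
        F(j=6)
          F(j=5)
            F(j=4)
              F(j=3)
                F(j=2)
                  F(j=1)
                  -> return 1
                  F(j=0)
                  -> return 0
                -> return 1
                F(j=1)
                -> return 1
              -> return 2
              F(j=2) -> return 1  (same call as traced above)
            -> return 3
            F(j=3) -> return 2  (same call as traced above)
          -> return 5
          F(j=4) -> return 3  (same call as traced above)
        -> return 8
        F(j=5) -> return 5  (same call as traced above)
      -> return 13
      F(j=6) -> return 8  (same call as traced above)
    -> return 21
    F(j=7) -> return 13  (same call as traced above)
  -> return 34
  F(j=8) -> return 21  (same call as traced above)
-> return 55

Final answer: 55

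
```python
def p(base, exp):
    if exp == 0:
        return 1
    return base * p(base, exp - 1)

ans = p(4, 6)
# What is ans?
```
Call trace:
p(base=4, exp=6)
  p(base=4, exp=5)
    p(base=4, exp=4)
      p(base=4, exp=3)
        p(base=4, exp=2)
          p(base=4, exp=1)
            p(base=4, exp=0)
            -> return 1
          -> return 4
        -> return 16
      -> return 64
    -> return 256
  -> return 1024
-> return 4096

Final answer: 4096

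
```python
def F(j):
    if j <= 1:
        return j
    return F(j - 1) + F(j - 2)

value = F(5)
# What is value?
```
Call trace (a repeated sub-call is expanded the first time; later identical calls just restate its return value):
F(j=5)
  F(j=4)
    F(j=3)
      F(j=2)
        F(j=1)
        -> return 1
        F(j=0)
        -> return 0
      -> return 1
      F(j=1)
      -> return 1
    -> return 2
    F(j=2) -> return 1  (same call as traced above)
  -> return 3
  F(j=3) -> return 2  (same call as traced above)
-> return 5

Final answer: 5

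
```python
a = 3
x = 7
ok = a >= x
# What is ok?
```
Trace:
  a=3
  a=3, x=7
  a=3, x=7, ok=False

Final answer: False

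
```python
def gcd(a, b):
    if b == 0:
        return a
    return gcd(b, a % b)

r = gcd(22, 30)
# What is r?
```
Call trace:
gcd(a=22, b=30)
  gcd(a=30, b=22)
    gcd(a=22, b=8)
      gcd(a=8, b=6)
        gcd(a=6, b=2)
          gcd(a=2, b=0)
          -> return 2
        -> return 2
      -> return 2
    -> return 2
  -> return 2
-> return 2

Final answer: 2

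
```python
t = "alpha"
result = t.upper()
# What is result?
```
Trace:
  t='alpha'
  t='alpha', result='ALPHA'

Final answer: 'ALPHA'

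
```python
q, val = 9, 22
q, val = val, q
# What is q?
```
Trace:
  q=9, val=22
  q=22, val=9

Final answer: 22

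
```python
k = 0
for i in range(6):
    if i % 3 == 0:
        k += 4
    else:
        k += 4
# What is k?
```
Trace:
  k=0
  k=4, i=0
  k=8, i=1
  k=12, i=2
  k=16, i=3
  k=20, i=4
  k=24, i=5

Final answer: 24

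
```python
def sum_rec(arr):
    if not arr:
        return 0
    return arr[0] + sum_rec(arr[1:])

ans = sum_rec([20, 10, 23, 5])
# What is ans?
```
Call trace:
sum_rec(arr=[20, 10, 23, 5])
  sum_rec(arr=[10, 23, 5])
    sum_rec(arr=[23, 5])
      sum_rec(arr=[5])
        sum_rec(arr=[])
        -> return 0
      -> return 5
    -> return 28
  -> return 38
-> return 58

Final answer: 58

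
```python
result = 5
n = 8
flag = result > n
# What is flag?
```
Trace:
  result=5
  result=5, n=8
  result=5, n=8, flag=False

Final answer: False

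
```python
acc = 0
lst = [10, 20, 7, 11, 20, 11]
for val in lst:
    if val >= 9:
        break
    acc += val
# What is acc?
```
Trace:
  acc=0
  acc=0, val=10

Final answer: 0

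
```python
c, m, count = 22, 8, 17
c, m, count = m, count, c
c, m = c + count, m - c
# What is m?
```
Trace:
  c=22, m=8, count=17
  c=8, m=17, count=22
  c=30, m=9, count=22

Final answer: 9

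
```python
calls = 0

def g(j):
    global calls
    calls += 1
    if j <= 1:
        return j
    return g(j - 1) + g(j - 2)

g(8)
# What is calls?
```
Call trace (a repeated sub-call is expanded the first time; later identical calls just restate its return value):
g(j=8)
  g(j=7)
    g(j=6)
      g(j=5)
        g(j=4)
          g(j=3)
            g(j=2)
              g(j=1)
              -> return 1
              g(j=0)
              -> return 0
            -> return 1
            g(j=1)
            -> return 1
          -> return 2
          g(j=2) -> return 1  (same call as traced above)
        -> return 3
        g(j=3) -> return 2  (same call as traced above)
      -> return 5
      g(j=4) -> return 3  (same call as traced above)
    -> return 8
    g(j=5) -> return 5  (same call as traced above)
  -> return 13
  g(j=6) -> return 8  (same call as traced above)
-> return 21

calls is incremented once per call, so count the calls in each subtree. Let C(j) = number of calls made by g(j).
C(0) = C(1) = 1 (base case, no recursion); C(j) = 1 + C(j - 1) + C(j - 2) otherwise.
C(2) = 1 + C(1) + C(0) = 1 + 1 + 1 = 3
C(3) = 1 + C(2) + C(1) = 1 + 3 + 1 = 5
C(4) = 1 + C(3) + C(2) = 1 + 5 + 3 = 9
C(5) = 1 + C(4) + C(3) = 1 + 9 + 5 = 15
C(6) = 1 + C(5) + C(4) = 1 + 15 + 9 = 25
C(7) = 1 + C(6) + C(5) = 1 + 25 + 15 = 41
C(8) = 1 + C(7) + C(6) = 1 + 41 + 25 = 67
calls = C(8) = 67

Final answer: 67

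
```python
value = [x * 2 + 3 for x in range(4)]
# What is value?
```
Trace:
  x=0
  x=1
  x=2
  x=3
  value=[3, 5, 7, 9]

Final answer: [3, 5, 7, 9]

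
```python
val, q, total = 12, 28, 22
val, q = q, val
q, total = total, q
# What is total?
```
Trace:
  val=12, q=28, total=22
  val=28, q=12, total=22
  val=28, q=22, total=12

Final answer: 12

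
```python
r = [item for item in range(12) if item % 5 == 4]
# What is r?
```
Trace:
  item=0
  item=1
  item=2
  item=3
  item=4
  item=5
  item=6
  item=7
  item=8
  item=9
  item=10
  item=11
  r=[4, 9]

Final answer: [4, 9]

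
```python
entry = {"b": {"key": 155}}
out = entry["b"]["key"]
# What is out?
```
Trace:
  entry={'b': {'key': 155}}
  entry={'b': {'key': 155}}, out=155

Final answer: 155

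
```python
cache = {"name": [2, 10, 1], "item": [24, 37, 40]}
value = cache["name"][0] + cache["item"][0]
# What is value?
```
Trace:
  cache={'name': [2, 10, 1], 'item': [24, 37, 40]}
  cache={'name': [2, 10, 1], 'item': [24, 37, 40]}, value=26

Final answer: 26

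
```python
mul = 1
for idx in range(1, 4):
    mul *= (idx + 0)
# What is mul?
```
Trace:
  mul=1
  mul=1, idx=1
  mul=2, idx=2
  mul=6, idx=3

Final answer: 6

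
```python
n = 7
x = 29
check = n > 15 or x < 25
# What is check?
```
Trace:
  n=7
  n=7, x=29
  n=7, x=29, check=False

Final answer: False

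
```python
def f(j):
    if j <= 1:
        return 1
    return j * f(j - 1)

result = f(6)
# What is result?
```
Call trace:
f(j=6)
  f(j=5)
    f(j=4)
      f(j=3)
        f(j=2)
          f(j=1)
          -> return 1
        -> return 2
      -> return 6
    -> return 24
  -> return 120
-> return 720

Final answer: 720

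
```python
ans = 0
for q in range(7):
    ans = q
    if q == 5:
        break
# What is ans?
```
Trace:
  ans=0
  ans=0, q=0
  ans=1, q=1
  ans=2, q=2
  ans=3, q=3
  ans=4, q=4
  ans=5, q=5

Final answer: 5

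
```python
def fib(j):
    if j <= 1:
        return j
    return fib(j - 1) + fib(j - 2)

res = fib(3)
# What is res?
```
Call trace:
fib(j=3)
  fib(j=2)
    fib(j=1)
    -> return 1
    fib(j=0)
    -> return 0
  -> return 1
  fib(j=1)
  -> return 1
-> return 2

Final answer: 2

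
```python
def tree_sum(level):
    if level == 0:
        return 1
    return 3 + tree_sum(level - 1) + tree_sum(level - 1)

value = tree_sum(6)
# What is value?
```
Call trace (a repeated sub-call is expanded the first time; later identical calls just restate its return value):
tree_sum(level=6)
  tree_sum(level=5)
    tree_sum(level=4)
      tree_sum(level=3)
        tree_sum(level=2)
          tree_sum(level=1)
            tree_sum(level=0)
            -> return 1
            tree_sum(level=0)
            -> return 1
          -> return 5
          tree_sum(level=1) -> return 5  (same call as traced above)
        -> return 13
        tree_sum(level=2) -> return 13  (same call as traced above)
      -> return 29
      tree_sum(level=3) -> return 29  (same call as traced above)
    -> return 61
    tree_sum(level=4) -> return 61  (same call as traced above)
  -> return 125
  tree_sum(level=5) -> return 125  (same call as traced above)
-> return 253

Final answer: 253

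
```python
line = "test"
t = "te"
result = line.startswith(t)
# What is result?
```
Trace:
  line='test'
  line='test', t='te'
  line='test', t='te', result=True

Final answer: True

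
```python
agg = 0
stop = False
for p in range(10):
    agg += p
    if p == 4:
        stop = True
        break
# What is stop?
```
Trace:
  agg=0
  agg=0, stop=False
  agg=0, stop=False, p=0
  agg=1, stop=False, p=1
  agg=3, stop=False, p=2
  agg=6, stop=False, p=3
  agg=10, stop=True, p=4

Final answer: True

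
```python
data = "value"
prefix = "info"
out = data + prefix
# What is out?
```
Trace:
  data='value'
  data='value', prefix='info'
  data='value', prefix='info', out='valueinfo'

Final answer: 'valueinfo'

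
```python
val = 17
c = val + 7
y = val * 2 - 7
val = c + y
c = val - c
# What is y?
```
Trace:
  val=17
  val=17, c=24
  val=17, c=24, y=27
  val=51, c=24, y=27
  val=51, c=27, y=27

Final answer: 27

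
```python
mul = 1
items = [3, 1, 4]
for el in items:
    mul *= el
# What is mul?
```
Trace:
  mul=1
  mul=3, el=3
  mul=3, el=1
  mul=12, el=4

Final answer: 12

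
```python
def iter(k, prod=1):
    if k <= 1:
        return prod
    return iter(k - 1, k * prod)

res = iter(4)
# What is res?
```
Call trace:
iter(k=4, prod=1)
  iter(k=3, prod=4)
    iter(k=2, prod=12)
      iter(k=1, prod=24)
      -> return 24
    -> return 24
  -> return 24
-> return 24

Final answer: 24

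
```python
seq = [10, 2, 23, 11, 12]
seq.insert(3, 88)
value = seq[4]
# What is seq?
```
Trace:
  seq=[10, 2, 23, 11, 12]
  seq=[10, 2, 23, 88, 11, 12]
  seq=[10, 2, 23, 88, 11, 12], value=11

Final answer: [10, 2, 23, 88, 11, 12]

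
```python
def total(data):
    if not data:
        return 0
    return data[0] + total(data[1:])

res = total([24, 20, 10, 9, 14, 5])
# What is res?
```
Call trace:
total(data=[24, 20, 10, 9, 14, 5])
  total(data=[20, 10, 9, 14, 5])
    total(data=[10, 9, 14, 5])
      total(data=[9, 14, 5])
        total(data=[14, 5])
          total(data=[5])
            total(data=[])
            -> return 0
          -> return 5
        -> return 19
      -> return 28
    -> return 38
  -> return 58
-> return 82

Final answer: 82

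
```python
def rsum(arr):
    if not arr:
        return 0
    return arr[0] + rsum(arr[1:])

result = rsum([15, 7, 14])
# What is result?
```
Call trace:
rsum(arr=[15, 7, 14])
  rsum(arr=[7, 14])
    rsum(arr=[14])
      rsum(arr=[])
      -> return 0
    -> return 14
  -> return 21
-> return 36

Final answer: 36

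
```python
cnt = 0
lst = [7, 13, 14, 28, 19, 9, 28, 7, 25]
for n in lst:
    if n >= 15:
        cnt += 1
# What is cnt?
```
Trace:
  cnt=0
  cnt=0, n=7
  cnt=0, n=13
  cnt=0, n=14
  cnt=1, n=28
  cnt=2, n=19
  cnt=2, n=9
  cnt=3, n=28
  cnt=3, n=7
  cnt=4, n=25

Final answer: 4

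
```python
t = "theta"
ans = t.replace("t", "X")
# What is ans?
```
Trace:
  t='theta'
  t='theta', ans='XheXa'

Final answer: 'XheXa'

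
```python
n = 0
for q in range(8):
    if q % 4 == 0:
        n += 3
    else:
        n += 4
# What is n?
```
Trace:
  n=0
  n=3, q=0
  n=7, q=1
  n=11, q=2
  n=15, q=3
  n=18, q=4
  n=22, q=5
  n=26, q=6
  n=30, q=7

Final answer: 30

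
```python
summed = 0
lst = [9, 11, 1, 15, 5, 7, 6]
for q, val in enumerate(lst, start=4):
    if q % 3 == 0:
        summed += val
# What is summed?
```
Trace:
  summed=0
  summed=0, q=4, val=9
  summed=0, q=5, val=11
  summed=1, q=6, val=1
  summed=1, q=7, val=15
  summed=1, q=8, val=5
  summed=8, q=9, val=7
  summed=8, q=10, val=6

Final answer: 8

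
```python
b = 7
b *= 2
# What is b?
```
Trace:
  b=7
  b=14

Final answer: 14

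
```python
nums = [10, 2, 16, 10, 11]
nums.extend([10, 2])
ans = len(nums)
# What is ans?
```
Trace:
  nums=[10, 2, 16, 10, 11]
  nums=[10, 2, 16, 10, 11, 10, 2]
  nums=[10, 2, 16, 10, 11, 10, 2], ans=7

Final answer: 7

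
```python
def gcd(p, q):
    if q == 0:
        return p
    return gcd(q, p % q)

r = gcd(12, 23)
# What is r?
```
Call trace:
gcd(p=12, q=23)
  gcd(p=23, q=12)
    gcd(p=12, q=11)
      gcd(p=11, q=1)
        gcd(p=1, q=0)
        -> return 1
      -> return 1
    -> return 1
  -> return 1
-> return 1

Final answer: 1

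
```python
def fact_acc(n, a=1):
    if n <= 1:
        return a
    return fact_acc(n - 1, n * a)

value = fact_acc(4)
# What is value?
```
Call trace:
fact_acc(n=4, a=1)
  fact_acc(n=3, a=4)
    fact_acc(n=2, a=12)
      fact_acc(n=1, a=24)
      -> return 24
    -> return 24
  -> return 24
-> return 24

Final answer: 24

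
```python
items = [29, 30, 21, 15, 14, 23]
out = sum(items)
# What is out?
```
Trace:
  items=[29, 30, 21, 15, 14, 23]
  items=[29, 30, 21, 15, 14, 23], out=132

Final answer: 132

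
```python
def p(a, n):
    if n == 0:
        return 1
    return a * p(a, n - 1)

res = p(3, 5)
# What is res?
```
Call trace:
p(a=3, n=5)
  p(a=3, n=4)
    p(a=3, n=3)
      p(a=3, n=2)
        p(a=3, n=1)
          p(a=3, n=0)
          -> return 1
        -> return 3
      -> return 9
    -> return 27
  -> return 81
-> return 243

Final answer: 243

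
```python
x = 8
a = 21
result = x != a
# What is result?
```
Trace:
  x=8
  x=8, a=21
  x=8, a=21, result=True

Final answer: True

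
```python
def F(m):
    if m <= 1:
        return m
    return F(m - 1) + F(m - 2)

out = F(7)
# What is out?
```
Call trace (a repeated sub-call is expanded the first time; later identical calls just restate its return value):
F(m=7)
  F(m=6)
    F(m=5)
      F(m=4)
        F(m=3)
          F(m=2)
            F(m=1)
            -> return 1
            F(m=0)
            -> return 0
          -> return 1
          F(m=1)
          -> return 1
        -> return 2
        F(m=2) -> return 1  (same call as traced above)
      -> return 3
      F(m=3) -> return 2  (same call as traced above)
    -> return 5
    F(m=4) -> return 3  (same call as traced above)
  -> return 8
  F(m=5) -> return 5  (same call as traced above)
-> return 13

Final answer: 13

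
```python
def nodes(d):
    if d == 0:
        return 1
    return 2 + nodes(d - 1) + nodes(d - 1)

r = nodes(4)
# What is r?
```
Call trace (a repeated sub-call is expanded the first time; later identical calls just restate its return value):
nodes(d=4)
  nodes(d=3)
    nodes(d=2)
      nodes(d=1)
        nodes(d=0)
        -> return 1
        nodes(d=0)
        -> return 1
      -> return 4
      nodes(d=1) -> return 4  (same call as traced above)
    -> return 10
    nodes(d=2) -> return 10  (same call as traced above)
  -> return 22
  nodes(d=3) -> return 22  (same call as traced above)
-> return 46

Final answer: 46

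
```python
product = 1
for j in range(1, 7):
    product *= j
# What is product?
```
Trace:
  product=1
  product=1, j=1
  product=2, j=2
  product=6, j=3
  product=24, j=4
  product=120, j=5
  product=720, j=6

Final answer: 720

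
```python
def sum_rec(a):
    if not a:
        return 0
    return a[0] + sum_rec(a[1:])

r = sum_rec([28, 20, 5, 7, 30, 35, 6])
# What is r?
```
Call trace:
sum_rec(a=[28, 20, 5, 7, 30, 35, 6])
  sum_rec(a=[20, 5, 7, 30, 35, 6])
    sum_rec(a=[5, 7, 30, 35, 6])
      sum_rec(a=[7, 30, 35, 6])
        sum_rec(a=[30, 35, 6])
          sum_rec(a=[35, 6])
            sum_rec(a=[6])
              sum_rec(a=[])
              -> return 0
            -> return 6
          -> return 41
        -> return 71
      -> return 78
    -> return 83
  -> return 103
-> return 131

Final answer: 131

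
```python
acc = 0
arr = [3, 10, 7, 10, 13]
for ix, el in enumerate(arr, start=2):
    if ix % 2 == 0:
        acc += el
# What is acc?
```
Trace:
  acc=0
  acc=3, ix=2, el=3
  acc=3, ix=3, el=10
  acc=10, ix=4, el=7
  acc=10, ix=5, el=10
  acc=23, ix=6, el=13

Final answer: 23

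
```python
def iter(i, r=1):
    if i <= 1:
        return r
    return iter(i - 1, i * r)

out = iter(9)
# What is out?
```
Call trace:
iter(i=9, r=1)
  iter(i=8, r=9)
    iter(i=7, r=72)
      iter(i=6, r=504)
        iter(i=5, r=3024)
          iter(i=4, r=15120)
            iter(i=3, r=60480)
              iter(i=2, r=181440)
                iter(i=1, r=362880)
                -> return 362880
              -> return 362880
            -> return 362880
          -> return 362880
        -> return 362880
      -> return 362880
    -> return 362880
  -> return 362880
-> return 362880

Final answer: 362880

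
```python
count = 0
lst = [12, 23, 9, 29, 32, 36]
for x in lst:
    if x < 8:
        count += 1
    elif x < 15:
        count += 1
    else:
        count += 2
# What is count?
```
Trace:
  count=0
  count=1, x=12
  count=3, x=23
  count=4, x=9
  count=6, x=29
  count=8, x=32
  count=10, x=36

Final answer: 10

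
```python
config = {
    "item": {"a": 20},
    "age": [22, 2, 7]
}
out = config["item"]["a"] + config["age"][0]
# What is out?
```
Trace:
  config={'item': {'a': 20}, 'age': [22, 2, 7]}
  config={'item': {'a': 20}, 'age': [22, 2, 7]}, out=42

Final answer: 42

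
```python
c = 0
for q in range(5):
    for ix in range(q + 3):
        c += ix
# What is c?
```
Trace:
  c=0
  c=0, q=0, ix=0
  c=1, q=0, ix=1
  c=3, q=0, ix=2
  c=3, q=1, ix=0
  c=4, q=1, ix=1
  c=6, q=1, ix=2
  c=9, q=1, ix=3
  c=9, q=2, ix=0
  c=10, q=2, ix=1
  c=12, q=2, ix=2
  c=15, q=2, ix=3
  c=19, q=2, ix=4
  c=19, q=3, ix=0
  c=20, q=3, ix=1
  c=22, q=3, ix=2
  c=25, q=3, ix=3
  c=29, q=3, ix=4
  c=34, q=3, ix=5
  c=34, q=4, ix=0
  c=35, q=4, ix=1
  c=37, q=4, ix=2
  c=40, q=4, ix=3
  c=44, q=4, ix=4
  c=49, q=4, ix=5
  c=55, q=4, ix=6

Final answer: 55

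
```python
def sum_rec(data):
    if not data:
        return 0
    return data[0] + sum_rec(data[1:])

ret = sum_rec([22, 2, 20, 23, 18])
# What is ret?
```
Call trace:
sum_rec(data=[22, 2, 20, 23, 18])
  sum_rec(data=[2, 20, 23, 18])
    sum_rec(data=[20, 23, 18])
      sum_rec(data=[23, 18])
        sum_rec(data=[18])
          sum_rec(data=[])
          -> return 0
        -> return 18
      -> return 41
    -> return 61
  -> return 63
-> return 85

Final answer: 85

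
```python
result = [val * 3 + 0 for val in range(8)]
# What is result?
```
Trace:
  val=0
  val=1
  val=2
  val=3
  val=4
  val=5
  val=6
  val=7
  result=[0, 3, 6, 9, 12, 15, 18, 21]

Final answer: [0, 3, 6, 9, 12, 15, 18, 21]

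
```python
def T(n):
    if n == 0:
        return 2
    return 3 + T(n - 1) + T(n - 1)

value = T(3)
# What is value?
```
Call trace (a repeated sub-call is expanded the first time; later identical calls just restate its return value):
T(n=3)
  T(n=2)
    T(n=1)
      T(n=0)
      -> return 2
      T(n=0)
      -> return 2
    -> return 7
    T(n=1) -> return 7  (same call as traced above)
  -> return 17
  T(n=2) -> return 17  (same call as traced above)
-> return 37

Final answer: 37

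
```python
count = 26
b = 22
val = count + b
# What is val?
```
Trace:
  count=26
  count=26, b=22
  count=26, b=22, val=48

Final answer: 48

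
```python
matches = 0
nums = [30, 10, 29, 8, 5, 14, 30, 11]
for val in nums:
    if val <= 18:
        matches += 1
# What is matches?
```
Trace:
  matches=0
  matches=0, val=30
  matches=1, val=10
  matches=1, val=29
  matches=2, val=8
  matches=3, val=5
  matches=4, val=14
  matches=4, val=30
  matches=5, val=11

Final answer: 5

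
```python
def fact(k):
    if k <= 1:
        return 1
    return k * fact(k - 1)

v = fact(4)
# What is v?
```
Call trace:
fact(k=4)
  fact(k=3)
    fact(k=2)
      fact(k=1)
      -> return 1
    -> return 2
  -> return 6
-> return 24

Final answer: 24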